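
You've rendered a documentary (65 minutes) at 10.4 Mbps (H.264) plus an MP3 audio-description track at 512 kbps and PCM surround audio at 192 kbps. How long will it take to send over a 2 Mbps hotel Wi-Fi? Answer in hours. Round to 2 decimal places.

6.01 hours

65 min = 3900 s
Audio total: 512 + 192 = 704 kbps = 0.704 Mbps.
Total bitrate: 11.104 Mbps.
File: 11.104 Mbps × 3900 s = 43305.6 Mb.
At 2 Mbps: 43305.6 / 2 = 21652.8 s ≈ 6.01 hours.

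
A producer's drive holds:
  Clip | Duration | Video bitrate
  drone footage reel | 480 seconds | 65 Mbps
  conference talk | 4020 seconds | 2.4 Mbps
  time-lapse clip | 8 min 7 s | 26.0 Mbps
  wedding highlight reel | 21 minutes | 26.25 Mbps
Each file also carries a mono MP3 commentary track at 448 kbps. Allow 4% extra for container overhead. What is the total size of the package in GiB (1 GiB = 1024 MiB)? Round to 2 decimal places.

10.82 GiB

Audio: 448 kbps = 0.448 Mbps.
drone footage reel: 65.448 Mbps × 480 s × 1.04 = 32671.6 Mb
conference talk: 2.848 Mbps × 4020 s × 1.04 = 11906.9 Mb
time-lapse clip: 26.448 Mbps × 487 s × 1.04 = 13395.4 Mb
wedding highlight reel: 26.698 Mbps × 1260 s × 1.04 = 34985.1 Mb
Total: 92959.0 Mb = 11619.9 MB.
= 10.82 GiB.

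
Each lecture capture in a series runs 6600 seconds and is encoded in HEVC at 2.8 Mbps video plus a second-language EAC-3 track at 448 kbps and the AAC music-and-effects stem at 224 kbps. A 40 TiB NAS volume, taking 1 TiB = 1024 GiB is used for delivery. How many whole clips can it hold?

Audio total: 448 + 224 = 672 kbps = 0.672 Mbps.
Total bitrate: 3.472 Mbps.
Per item: 3.472 Mbps × 6600 s = 22,915 Mb = 2,864 MB.
Capacity: 40 TiB = 351,843,721 Mb; 15354.16 items → 15354 complete.

15354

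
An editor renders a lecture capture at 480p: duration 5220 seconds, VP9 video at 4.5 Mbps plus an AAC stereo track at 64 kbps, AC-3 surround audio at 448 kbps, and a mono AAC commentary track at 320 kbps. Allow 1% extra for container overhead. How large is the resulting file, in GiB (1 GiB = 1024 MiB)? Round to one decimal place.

3.3 GiB

Audio total: 64 + 448 + 320 = 832 kbps = 0.832 Mbps.
Total bitrate: 4.5 + 0.832 = 5.332 Mbps.
Stream data: 5.332 Mbps × 5220 s = 27833.0 Mb.
With 1% container overhead: ×1.01.
28,111 Mb = 3,513,921,300 bytes ÷ 1,073,741,824 = 3.273 GiB.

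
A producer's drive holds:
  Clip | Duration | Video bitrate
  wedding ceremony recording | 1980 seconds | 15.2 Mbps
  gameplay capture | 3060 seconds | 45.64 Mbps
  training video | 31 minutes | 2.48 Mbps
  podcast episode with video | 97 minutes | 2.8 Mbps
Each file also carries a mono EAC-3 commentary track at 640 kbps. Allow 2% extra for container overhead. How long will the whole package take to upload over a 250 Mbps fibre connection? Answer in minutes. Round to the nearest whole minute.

Audio: 640 kbps = 0.640 Mbps.
wedding ceremony recording: 15.840 Mbps × 1980 s × 1.02 = 31990.5 Mb
gameplay capture: 46.280 Mbps × 3060 s × 1.02 = 144449.1 Mb
training video: 3.120 Mbps × 1860 s × 1.02 = 5919.3 Mb
podcast episode with video: 3.440 Mbps × 5820 s × 1.02 = 20421.2 Mb
Total: 202780.1 Mb = 25347.5 MB.
At 250 Mbps: 202780.1 / 250 = 811 s ≈ 13.5 minutes.

14 minutes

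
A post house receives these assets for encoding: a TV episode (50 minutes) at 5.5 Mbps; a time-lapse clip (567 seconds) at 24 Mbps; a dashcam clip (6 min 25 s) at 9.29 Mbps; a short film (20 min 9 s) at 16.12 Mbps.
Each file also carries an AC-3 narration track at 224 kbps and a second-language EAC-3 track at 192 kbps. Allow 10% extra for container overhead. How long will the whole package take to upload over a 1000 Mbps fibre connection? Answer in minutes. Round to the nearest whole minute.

1 minutes

Audio total: 224 + 192 = 416 kbps = 0.416 Mbps.
TV episode: 5.916 Mbps × 3000 s × 1.10 = 19522.8 Mb
time-lapse clip: 24.416 Mbps × 567 s × 1.10 = 15228.3 Mb
dashcam clip: 9.706 Mbps × 385 s × 1.10 = 4110.5 Mb
short film: 16.536 Mbps × 1209 s × 1.10 = 21991.2 Mb
Total: 60852.8 Mb = 7606.6 MB.
At 1000 Mbps: 60852.8 / 1000 = 61 s ≈ 1.01 minutes.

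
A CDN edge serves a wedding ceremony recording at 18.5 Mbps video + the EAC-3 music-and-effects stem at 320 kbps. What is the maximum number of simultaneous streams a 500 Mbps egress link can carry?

26

Audio: 320 kbps = 0.320 Mbps.
Per-viewer media rate: 18.820 Mbps.
500 Mbps = 500.0 Mbps; 500.0 / 18.820 = 26.57 → 26 viewers.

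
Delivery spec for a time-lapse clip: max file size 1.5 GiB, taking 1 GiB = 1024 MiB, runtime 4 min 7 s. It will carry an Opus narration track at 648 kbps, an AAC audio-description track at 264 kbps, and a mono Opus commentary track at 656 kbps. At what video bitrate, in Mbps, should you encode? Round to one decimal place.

Budget: 1.5 GiB = 12884.9 Mb.
4 min 7 s = 247 s
Total bitrate budget: 12884.9 Mb / 247 s = 52.166 Mbps.
Audio total: 648 + 264 + 656 = 1568 kbps = 1.568 Mbps.
Video: 52.166 − 1.568 = 50.598 Mbps.

50.6 Mbps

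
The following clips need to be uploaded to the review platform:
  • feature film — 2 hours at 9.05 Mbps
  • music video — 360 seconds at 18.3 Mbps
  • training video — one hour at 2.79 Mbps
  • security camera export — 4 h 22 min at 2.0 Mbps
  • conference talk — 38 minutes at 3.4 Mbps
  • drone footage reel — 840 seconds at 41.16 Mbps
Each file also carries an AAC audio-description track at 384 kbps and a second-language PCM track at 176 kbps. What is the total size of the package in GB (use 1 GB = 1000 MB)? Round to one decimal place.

Audio total: 384 + 176 = 560 kbps = 0.560 Mbps.
feature film: 9.610 Mbps × 7200 s = 69192.0 Mb
music video: 18.860 Mbps × 360 s = 6789.6 Mb
training video: 3.350 Mbps × 3600 s = 12060.0 Mb
security camera export: 2.560 Mbps × 15720 s = 40243.2 Mb
conference talk: 3.960 Mbps × 2280 s = 9028.8 Mb
drone footage reel: 41.720 Mbps × 840 s = 35044.8 Mb
Total: 172358.4 Mb = 21544.8 MB.
= 21.54 GB.

21.5 GB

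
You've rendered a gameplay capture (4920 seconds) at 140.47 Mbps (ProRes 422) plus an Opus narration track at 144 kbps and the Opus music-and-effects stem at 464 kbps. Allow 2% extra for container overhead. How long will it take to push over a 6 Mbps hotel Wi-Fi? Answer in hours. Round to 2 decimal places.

Audio total: 144 + 464 = 608 kbps = 0.608 Mbps.
Total bitrate: 141.078 Mbps.
File: 141.078 Mbps × 4920 s = 694103.8 Mb.
With 2% container overhead: ×1.02. → 707985.8 Mb.
At 6 Mbps: 707985.8 / 6 = 117997.6 s ≈ 32.8 hours.

32.78 hours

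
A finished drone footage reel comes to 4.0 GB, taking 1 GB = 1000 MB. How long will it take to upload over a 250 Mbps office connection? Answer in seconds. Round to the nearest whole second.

File: 4.0 GB = 32000.0 Mb.
At 250 Mbps: 32000.0 / 250 = 128.0 s ≈ 128 seconds.

128 seconds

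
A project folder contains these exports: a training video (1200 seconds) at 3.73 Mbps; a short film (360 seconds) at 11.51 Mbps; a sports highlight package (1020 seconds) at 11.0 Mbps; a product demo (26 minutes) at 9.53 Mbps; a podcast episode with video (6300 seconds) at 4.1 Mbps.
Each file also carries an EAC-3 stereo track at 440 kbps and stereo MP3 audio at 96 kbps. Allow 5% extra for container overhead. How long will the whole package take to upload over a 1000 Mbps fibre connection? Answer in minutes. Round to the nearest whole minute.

Audio total: 440 + 96 = 536 kbps = 0.536 Mbps.
training video: 4.266 Mbps × 1200 s × 1.05 = 5375.2 Mb
short film: 12.046 Mbps × 360 s × 1.05 = 4553.4 Mb
sports highlight package: 11.536 Mbps × 1020 s × 1.05 = 12355.1 Mb
product demo: 10.066 Mbps × 1560 s × 1.05 = 16488.1 Mb
podcast episode with video: 4.636 Mbps × 6300 s × 1.05 = 30667.1 Mb
Total: 69438.9 Mb = 8679.9 MB.
At 1000 Mbps: 69438.9 / 1000 = 69 s ≈ 1.16 minutes.

1 minutes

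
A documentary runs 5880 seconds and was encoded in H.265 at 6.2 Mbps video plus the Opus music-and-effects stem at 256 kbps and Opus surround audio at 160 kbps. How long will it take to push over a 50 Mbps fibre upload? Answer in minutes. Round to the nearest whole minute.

Audio total: 256 + 160 = 416 kbps = 0.416 Mbps.
Total bitrate: 6.616 Mbps.
File: 6.616 Mbps × 5880 s = 38902.1 Mb.
At 50 Mbps: 38902.1 / 50 = 778.0 s ≈ 13 minutes.

13 minutes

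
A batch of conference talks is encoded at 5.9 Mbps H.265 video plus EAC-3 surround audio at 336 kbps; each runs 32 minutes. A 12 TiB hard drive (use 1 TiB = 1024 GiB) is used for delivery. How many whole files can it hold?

32 min = 1920 s
Audio: 336 kbps = 0.336 Mbps.
Total bitrate: 6.236 Mbps.
Per item: 6.236 Mbps × 1920 s = 11,973 Mb = 1,497 MB.
Capacity: 12 TiB = 105,553,116 Mb; 8815.84 items → 8815 complete.

8815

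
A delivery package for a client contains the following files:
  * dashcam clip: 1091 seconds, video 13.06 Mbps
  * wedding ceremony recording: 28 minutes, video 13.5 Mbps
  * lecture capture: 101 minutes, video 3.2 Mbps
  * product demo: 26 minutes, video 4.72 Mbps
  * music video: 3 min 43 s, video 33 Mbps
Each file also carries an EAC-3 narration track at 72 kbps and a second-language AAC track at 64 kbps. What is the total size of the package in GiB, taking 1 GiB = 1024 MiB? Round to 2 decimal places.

8.44 GiB

Audio total: 72 + 64 = 136 kbps = 0.136 Mbps.
dashcam clip: 13.196 Mbps × 1091 s = 14396.8 Mb
wedding ceremony recording: 13.636 Mbps × 1680 s = 22908.5 Mb
lecture capture: 3.336 Mbps × 6060 s = 20216.2 Mb
product demo: 4.856 Mbps × 1560 s = 7575.4 Mb
music video: 33.136 Mbps × 223 s = 7389.3 Mb
Total: 72486.2 Mb = 9060.8 MB.
= 8.439 GiB.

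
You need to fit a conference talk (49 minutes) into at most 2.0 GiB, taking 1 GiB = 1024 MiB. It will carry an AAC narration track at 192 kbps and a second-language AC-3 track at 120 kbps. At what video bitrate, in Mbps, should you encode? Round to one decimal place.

5.5 Mbps

Budget: 2.0 GiB = 17179.9 Mb.
49 min = 2940 s
Total bitrate budget: 17179.9 Mb / 2940 s = 5.843 Mbps.
Audio total: 192 + 120 = 312 kbps = 0.312 Mbps.
Video: 5.843 − 0.312 = 5.531 Mbps.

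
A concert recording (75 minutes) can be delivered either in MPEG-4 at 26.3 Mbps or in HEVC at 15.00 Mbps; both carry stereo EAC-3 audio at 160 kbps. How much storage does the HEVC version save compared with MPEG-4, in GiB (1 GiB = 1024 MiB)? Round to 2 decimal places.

75 min = 4500 s
Audio: 160 kbps = 0.160 Mbps.
MPEG-4: 26.460 Mbps × 4500 s = 119070.0 Mb = 13.862 GiB.
HEVC: 15.160 Mbps × 4500 s = 68220.0 Mb = 7.942 GiB.
Saving: 13.862 − 7.942 = 5.920 GiB.

5.92 GiB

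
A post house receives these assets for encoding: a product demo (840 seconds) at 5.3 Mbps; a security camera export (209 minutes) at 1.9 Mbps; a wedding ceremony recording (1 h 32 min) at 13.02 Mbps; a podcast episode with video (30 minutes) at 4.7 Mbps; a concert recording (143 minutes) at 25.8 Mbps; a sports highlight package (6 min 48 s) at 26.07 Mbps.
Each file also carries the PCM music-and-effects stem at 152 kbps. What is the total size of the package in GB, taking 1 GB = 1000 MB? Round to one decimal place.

Audio: 152 kbps = 0.152 Mbps.
product demo: 5.452 Mbps × 840 s = 4579.7 Mb
security camera export: 2.052 Mbps × 12540 s = 25732.1 Mb
wedding ceremony recording: 13.172 Mbps × 5520 s = 72709.4 Mb
podcast episode with video: 4.852 Mbps × 1800 s = 8733.6 Mb
concert recording: 25.952 Mbps × 8580 s = 222668.2 Mb
sports highlight package: 26.222 Mbps × 408 s = 10698.6 Mb
Total: 345121.5 Mb = 43140.2 MB.
= 43.14 GB.

43.1 GB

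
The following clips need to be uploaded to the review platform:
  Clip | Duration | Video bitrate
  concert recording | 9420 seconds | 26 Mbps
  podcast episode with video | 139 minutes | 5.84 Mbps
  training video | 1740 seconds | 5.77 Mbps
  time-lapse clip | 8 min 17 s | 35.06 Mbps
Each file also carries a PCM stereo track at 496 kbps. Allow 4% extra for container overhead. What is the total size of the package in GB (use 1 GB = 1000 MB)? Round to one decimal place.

43.0 GB

Audio: 496 kbps = 0.496 Mbps.
concert recording: 26.496 Mbps × 9420 s × 1.04 = 259576.0 Mb
podcast episode with video: 6.336 Mbps × 8340 s × 1.04 = 54955.9 Mb
training video: 6.266 Mbps × 1740 s × 1.04 = 11339.0 Mb
time-lapse clip: 35.556 Mbps × 497 s × 1.04 = 18378.2 Mb
Total: 344249.1 Mb = 43031.1 MB.
= 43.03 GB.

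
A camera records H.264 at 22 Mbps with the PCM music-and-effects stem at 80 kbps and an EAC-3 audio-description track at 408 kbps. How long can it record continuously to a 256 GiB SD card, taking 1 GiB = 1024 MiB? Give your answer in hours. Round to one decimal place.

27.2 hours

Audio total: 80 + 408 = 488 kbps = 0.488 Mbps.
Total bitrate: 22 + 0.488 = 22.488 Mbps.
Capacity: 256 GiB = 2,199,023 Mb.
Recording time: 2,199,023 / 22.488 = 97,787 s ≈ 27.2 hours.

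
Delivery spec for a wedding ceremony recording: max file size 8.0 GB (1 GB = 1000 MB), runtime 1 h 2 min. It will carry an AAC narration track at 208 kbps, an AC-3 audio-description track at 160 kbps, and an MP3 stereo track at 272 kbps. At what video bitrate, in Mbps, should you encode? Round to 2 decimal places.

16.56 Mbps

Budget: 8.0 GB = 64000.0 Mb.
1 h 2 min = 62 min = 3720 s
Total bitrate budget: 64000.0 Mb / 3720 s = 17.204 Mbps.
Audio total: 208 + 160 + 272 = 640 kbps = 0.640 Mbps.
Video: 17.204 − 0.640 = 16.564 Mbps.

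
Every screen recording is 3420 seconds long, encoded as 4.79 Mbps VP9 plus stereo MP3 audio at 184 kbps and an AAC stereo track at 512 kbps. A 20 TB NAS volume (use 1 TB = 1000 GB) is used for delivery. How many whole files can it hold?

Audio total: 184 + 512 = 696 kbps = 0.696 Mbps.
Total bitrate: 5.486 Mbps.
Per item: 5.486 Mbps × 3420 s = 18,762 Mb = 2,345 MB.
Capacity: 20 TB = 160,000,000 Mb; 8527.82 items → 8527 complete.

8527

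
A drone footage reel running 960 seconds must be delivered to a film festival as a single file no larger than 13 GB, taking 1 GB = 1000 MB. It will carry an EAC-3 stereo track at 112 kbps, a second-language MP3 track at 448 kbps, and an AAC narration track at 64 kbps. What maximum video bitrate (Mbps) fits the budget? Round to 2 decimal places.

Budget: 13 GB = 104000.0 Mb.
Total bitrate budget: 104000.0 Mb / 960 s = 108.333 Mbps.
Audio total: 112 + 448 + 64 = 624 kbps = 0.624 Mbps.
Video: 108.333 − 0.624 = 107.709 Mbps.

107.71 Mbps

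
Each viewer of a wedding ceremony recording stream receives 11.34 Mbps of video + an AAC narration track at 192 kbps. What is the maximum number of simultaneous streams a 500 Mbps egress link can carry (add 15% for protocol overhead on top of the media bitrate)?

37

Audio: 192 kbps = 0.192 Mbps.
Per-viewer media rate: 11.532 Mbps.
On the wire with 15% overhead: 13.262 Mbps.
500 Mbps = 500.0 Mbps; 500.0 / 13.262 = 37.70 → 37 viewers.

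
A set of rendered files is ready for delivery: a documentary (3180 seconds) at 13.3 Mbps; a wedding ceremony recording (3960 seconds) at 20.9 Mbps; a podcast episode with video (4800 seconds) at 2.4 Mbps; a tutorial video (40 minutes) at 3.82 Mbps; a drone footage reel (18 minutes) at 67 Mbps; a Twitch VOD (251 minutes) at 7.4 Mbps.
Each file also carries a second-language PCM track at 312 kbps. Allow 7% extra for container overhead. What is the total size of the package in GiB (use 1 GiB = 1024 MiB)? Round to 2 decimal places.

Audio: 312 kbps = 0.312 Mbps.
documentary: 13.612 Mbps × 3180 s × 1.07 = 46316.2 Mb
wedding ceremony recording: 21.212 Mbps × 3960 s × 1.07 = 89879.5 Mb
podcast episode with video: 2.712 Mbps × 4800 s × 1.07 = 13928.8 Mb
tutorial video: 4.132 Mbps × 2400 s × 1.07 = 10611.0 Mb
drone footage reel: 67.312 Mbps × 1080 s × 1.07 = 77785.7 Mb
Twitch VOD: 7.712 Mbps × 15060 s × 1.07 = 124272.7 Mb
Total: 362793.9 Mb = 45349.2 MB.
= 42.23 GiB.

42.23 GiB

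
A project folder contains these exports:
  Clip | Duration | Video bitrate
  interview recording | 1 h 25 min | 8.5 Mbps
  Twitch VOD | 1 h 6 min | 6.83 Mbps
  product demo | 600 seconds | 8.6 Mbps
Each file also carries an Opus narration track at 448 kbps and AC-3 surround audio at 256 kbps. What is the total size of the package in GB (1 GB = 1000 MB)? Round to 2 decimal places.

Audio total: 448 + 256 = 704 kbps = 0.704 Mbps.
interview recording: 9.204 Mbps × 5100 s = 46940.4 Mb
Twitch VOD: 7.534 Mbps × 3960 s = 29834.6 Mb
product demo: 9.304 Mbps × 600 s = 5582.4 Mb
Total: 82357.4 Mb = 10294.7 MB.
= 10.29 GB.

10.29 GB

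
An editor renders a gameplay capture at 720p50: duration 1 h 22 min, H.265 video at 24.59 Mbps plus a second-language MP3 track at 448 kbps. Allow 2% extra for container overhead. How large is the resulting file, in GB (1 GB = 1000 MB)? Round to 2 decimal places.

1 h 22 min = 82 min = 4920 s
Audio: 448 kbps = 0.448 Mbps.
Total bitrate: 24.59 + 0.448 = 25.038 Mbps.
Stream data: 25.038 Mbps × 4920 s = 123187.0 Mb.
With 2% container overhead: ×1.02.
125,651 Mb ÷ 8 = 15,706 MB → 15.71 GB.

15.71 GB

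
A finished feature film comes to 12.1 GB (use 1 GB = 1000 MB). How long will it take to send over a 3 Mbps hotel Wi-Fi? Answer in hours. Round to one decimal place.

File: 12.1 GB = 96800.0 Mb.
At 3 Mbps: 96800.0 / 3 = 32266.7 s ≈ 8.96 hours.

9.0 hours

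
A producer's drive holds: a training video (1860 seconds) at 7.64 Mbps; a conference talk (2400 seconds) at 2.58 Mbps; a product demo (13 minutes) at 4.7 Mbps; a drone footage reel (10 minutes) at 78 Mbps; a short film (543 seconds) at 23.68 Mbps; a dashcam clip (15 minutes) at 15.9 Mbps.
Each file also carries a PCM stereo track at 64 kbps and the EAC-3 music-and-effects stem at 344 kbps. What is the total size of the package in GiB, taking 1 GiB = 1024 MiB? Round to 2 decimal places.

Audio total: 64 + 344 = 408 kbps = 0.408 Mbps.
training video: 8.048 Mbps × 1860 s = 14969.3 Mb
conference talk: 2.988 Mbps × 2400 s = 7171.2 Mb
product demo: 5.108 Mbps × 780 s = 3984.2 Mb
drone footage reel: 78.408 Mbps × 600 s = 47044.8 Mb
short film: 24.088 Mbps × 543 s = 13079.8 Mb
dashcam clip: 16.308 Mbps × 900 s = 14677.2 Mb
Total: 100926.5 Mb = 12615.8 MB.
= 11.75 GiB.

11.75 GiB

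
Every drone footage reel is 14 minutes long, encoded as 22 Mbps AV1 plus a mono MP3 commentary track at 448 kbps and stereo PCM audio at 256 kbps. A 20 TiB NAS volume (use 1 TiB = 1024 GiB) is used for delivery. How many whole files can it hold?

14 min = 840 s
Audio total: 448 + 256 = 704 kbps = 0.704 Mbps.
Total bitrate: 22.704 Mbps.
Per item: 22.704 Mbps × 840 s = 19,071 Mb = 2,384 MB.
Capacity: 20 TiB = 175,921,860 Mb; 9224.40 items → 9224 complete.

9224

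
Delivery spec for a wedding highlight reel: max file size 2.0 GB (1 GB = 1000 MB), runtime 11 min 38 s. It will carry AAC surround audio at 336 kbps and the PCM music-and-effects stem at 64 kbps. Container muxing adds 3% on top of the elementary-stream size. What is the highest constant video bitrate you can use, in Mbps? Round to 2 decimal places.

Budget: 2.0 GB = 16000.0 Mb.
Stream payload after overhead: 16000.0 / 1.03 = 15534.0 Mb.
11 min 38 s = 698 s
Total bitrate budget: 15534.0 Mb / 698 s = 22.255 Mbps.
Audio total: 336 + 64 = 400 kbps = 0.400 Mbps.
Video: 22.255 − 0.400 = 21.855 Mbps.

21.85 Mbps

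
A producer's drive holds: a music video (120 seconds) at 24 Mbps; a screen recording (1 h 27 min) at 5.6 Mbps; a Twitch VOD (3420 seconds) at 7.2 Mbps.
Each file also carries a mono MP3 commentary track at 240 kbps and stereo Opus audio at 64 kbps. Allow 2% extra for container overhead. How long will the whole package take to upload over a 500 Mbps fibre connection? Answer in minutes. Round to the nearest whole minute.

Audio total: 240 + 64 = 304 kbps = 0.304 Mbps.
music video: 24.304 Mbps × 120 s × 1.02 = 2974.8 Mb
screen recording: 5.904 Mbps × 5220 s × 1.02 = 31435.3 Mb
Twitch VOD: 7.504 Mbps × 3420 s × 1.02 = 26177.0 Mb
Total: 60587.0 Mb = 7573.4 MB.
At 500 Mbps: 60587.0 / 500 = 121 s ≈ 2.02 minutes.

2 minutes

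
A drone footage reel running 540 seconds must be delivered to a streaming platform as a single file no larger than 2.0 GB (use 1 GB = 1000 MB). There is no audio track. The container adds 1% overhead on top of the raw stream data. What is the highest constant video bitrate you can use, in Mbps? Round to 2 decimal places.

29.34 Mbps

Budget: 2.0 GB = 16000.0 Mb.
Stream payload after overhead: 16000.0 / 1.01 = 15841.6 Mb.
Total bitrate budget: 15841.6 Mb / 540 s = 29.336 Mbps.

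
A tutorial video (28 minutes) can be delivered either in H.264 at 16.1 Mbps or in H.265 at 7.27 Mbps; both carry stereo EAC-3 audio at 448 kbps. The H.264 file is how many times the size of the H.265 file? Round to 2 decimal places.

28 min = 1680 s
Audio: 448 kbps = 0.448 Mbps.
H.264: 16.548 Mbps × 1680 s = 27800.6 Mb = 3.475 GB.
H.265: 7.718 Mbps × 1680 s = 12966.2 Mb = 1.621 GB.
Ratio: 3.475 / 1.621 = 2.144.

2.14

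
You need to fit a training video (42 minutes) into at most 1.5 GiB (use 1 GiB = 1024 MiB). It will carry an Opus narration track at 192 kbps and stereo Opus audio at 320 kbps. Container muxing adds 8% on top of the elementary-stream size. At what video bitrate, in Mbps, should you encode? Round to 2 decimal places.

4.22 Mbps

Budget: 1.5 GiB = 12884.9 Mb.
Stream payload after overhead: 12884.9 / 1.08 = 11930.5 Mb.
42 min = 2520 s
Total bitrate budget: 11930.5 Mb / 2520 s = 4.734 Mbps.
Audio total: 192 + 320 = 512 kbps = 0.512 Mbps.
Video: 4.734 − 0.512 = 4.222 Mbps.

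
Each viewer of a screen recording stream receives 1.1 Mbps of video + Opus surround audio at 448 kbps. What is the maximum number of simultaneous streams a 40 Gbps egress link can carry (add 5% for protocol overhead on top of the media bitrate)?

Audio: 448 kbps = 0.448 Mbps.
Per-viewer media rate: 1.548 Mbps.
On the wire with 5% overhead: 1.625 Mbps.
40 Gbps = 40,000 Mbps; 40,000 / 1.625 = 24609.33 → 24609 viewers.

24609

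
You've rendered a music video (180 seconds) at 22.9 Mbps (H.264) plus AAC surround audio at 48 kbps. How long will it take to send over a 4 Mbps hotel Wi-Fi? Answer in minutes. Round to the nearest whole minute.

17 minutes

Audio: 48 kbps = 0.048 Mbps.
Total bitrate: 22.948 Mbps.
File: 22.948 Mbps × 180 s = 4130.6 Mb.
At 4 Mbps: 4130.6 / 4 = 1032.7 s ≈ 17.2 minutes.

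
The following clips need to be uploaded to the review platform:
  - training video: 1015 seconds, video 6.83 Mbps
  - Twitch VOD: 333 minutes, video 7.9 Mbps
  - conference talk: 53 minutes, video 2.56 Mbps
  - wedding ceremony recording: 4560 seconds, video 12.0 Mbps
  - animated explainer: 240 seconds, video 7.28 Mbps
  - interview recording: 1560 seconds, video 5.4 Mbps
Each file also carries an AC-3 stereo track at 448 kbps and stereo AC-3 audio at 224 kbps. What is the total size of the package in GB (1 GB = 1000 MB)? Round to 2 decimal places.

Audio total: 448 + 224 = 672 kbps = 0.672 Mbps.
training video: 7.502 Mbps × 1015 s = 7614.5 Mb
Twitch VOD: 8.572 Mbps × 19980 s = 171268.6 Mb
conference talk: 3.232 Mbps × 3180 s = 10277.8 Mb
wedding ceremony recording: 12.672 Mbps × 4560 s = 57784.3 Mb
animated explainer: 7.952 Mbps × 240 s = 1908.5 Mb
interview recording: 6.072 Mbps × 1560 s = 9472.3 Mb
Total: 258326.0 Mb = 32290.7 MB.
= 32.29 GB.

32.29 GB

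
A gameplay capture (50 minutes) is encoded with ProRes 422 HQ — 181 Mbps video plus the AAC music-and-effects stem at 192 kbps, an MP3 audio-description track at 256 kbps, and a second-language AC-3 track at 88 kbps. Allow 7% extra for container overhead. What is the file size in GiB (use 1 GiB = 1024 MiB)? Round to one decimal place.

50 min = 3000 s
Audio total: 192 + 256 + 88 = 536 kbps = 0.536 Mbps.
Total bitrate: 181 + 0.536 = 181.536 Mbps.
Stream data: 181.536 Mbps × 3000 s = 544608.0 Mb.
With 7% container overhead: ×1.07.
582,731 Mb = 72,841,320,000 bytes ÷ 1,073,741,824 = 67.84 GiB.

67.8 GiB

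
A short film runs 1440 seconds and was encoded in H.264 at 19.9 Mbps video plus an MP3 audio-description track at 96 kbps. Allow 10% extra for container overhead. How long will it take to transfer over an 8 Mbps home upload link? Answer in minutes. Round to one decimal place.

66.0 minutes

Audio: 96 kbps = 0.096 Mbps.
Total bitrate: 19.996 Mbps.
File: 19.996 Mbps × 1440 s = 28794.2 Mb.
With 10% container overhead: ×1.10. → 31673.7 Mb.
At 8 Mbps: 31673.7 / 8 = 3959.2 s ≈ 66 minutes.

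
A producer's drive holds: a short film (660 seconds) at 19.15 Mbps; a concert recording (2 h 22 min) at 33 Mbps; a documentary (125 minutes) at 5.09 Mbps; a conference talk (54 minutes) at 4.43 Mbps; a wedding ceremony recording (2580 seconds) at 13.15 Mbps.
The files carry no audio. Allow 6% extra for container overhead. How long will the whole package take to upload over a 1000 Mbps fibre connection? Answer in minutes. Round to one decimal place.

6.7 minutes

short film: 19.150 Mbps × 660 s × 1.06 = 13397.3 Mb
concert recording: 33.000 Mbps × 8520 s × 1.06 = 298029.6 Mb
documentary: 5.090 Mbps × 7500 s × 1.06 = 40465.5 Mb
conference talk: 4.430 Mbps × 3240 s × 1.06 = 15214.4 Mb
wedding ceremony recording: 13.150 Mbps × 2580 s × 1.06 = 35962.6 Mb
Total: 403069.5 Mb = 50383.7 MB.
At 1000 Mbps: 403069.5 / 1000 = 403 s ≈ 6.72 minutes.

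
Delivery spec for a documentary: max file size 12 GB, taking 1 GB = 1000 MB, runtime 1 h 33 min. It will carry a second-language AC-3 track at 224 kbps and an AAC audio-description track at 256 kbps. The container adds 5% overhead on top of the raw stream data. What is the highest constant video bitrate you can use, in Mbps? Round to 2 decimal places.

Budget: 12 GB = 96000.0 Mb.
Stream payload after overhead: 96000.0 / 1.05 = 91428.6 Mb.
1 h 33 min = 93 min = 5580 s
Total bitrate budget: 91428.6 Mb / 5580 s = 16.385 Mbps.
Audio total: 224 + 256 = 480 kbps = 0.480 Mbps.
Video: 16.385 − 0.480 = 15.905 Mbps.

15.91 Mbps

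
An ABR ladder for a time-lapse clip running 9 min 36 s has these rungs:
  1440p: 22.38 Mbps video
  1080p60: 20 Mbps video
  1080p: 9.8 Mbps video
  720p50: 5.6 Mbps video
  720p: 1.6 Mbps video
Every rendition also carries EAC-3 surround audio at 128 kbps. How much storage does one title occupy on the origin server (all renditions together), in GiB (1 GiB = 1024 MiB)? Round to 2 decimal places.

9 min 36 s = 576 s
Audio: 128 kbps = 0.128 Mbps.
Sum of rendition bitrates: (22.38+0.128) + (20+0.128) + (9.8+0.128) + (5.6+0.128) + (1.6+0.128) = 60.020 Mbps.
× 576 s = 34,572 Mb = 4,321 MB = 4.025 GiB.

4.02 GiB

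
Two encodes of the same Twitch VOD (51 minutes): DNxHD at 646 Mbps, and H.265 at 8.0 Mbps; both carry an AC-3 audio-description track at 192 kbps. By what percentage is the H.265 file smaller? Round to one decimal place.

98.7%

51 min = 3060 s
Audio: 192 kbps = 0.192 Mbps.
DNxHD: 646.192 Mbps × 3060 s = 1977347.5 Mb = 230.194 GiB.
H.265: 8.192 Mbps × 3060 s = 25067.5 Mb = 2.918 GiB.
Reduction: (1 − 2.918/230.194) × 100 = 98.73%.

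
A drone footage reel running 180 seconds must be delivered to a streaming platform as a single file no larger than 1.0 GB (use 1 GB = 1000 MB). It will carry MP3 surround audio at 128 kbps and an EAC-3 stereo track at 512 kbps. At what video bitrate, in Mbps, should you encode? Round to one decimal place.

Budget: 1.0 GB = 8000.0 Mb.
Total bitrate budget: 8000.0 Mb / 180 s = 44.444 Mbps.
Audio total: 128 + 512 = 640 kbps = 0.640 Mbps.
Video: 44.444 − 0.640 = 43.804 Mbps.

43.8 Mbps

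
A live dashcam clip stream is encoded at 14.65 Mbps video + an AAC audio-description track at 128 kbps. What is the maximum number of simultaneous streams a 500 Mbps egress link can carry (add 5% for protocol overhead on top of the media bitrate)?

32

Audio: 128 kbps = 0.128 Mbps.
Per-viewer media rate: 14.778 Mbps.
On the wire with 5% overhead: 15.517 Mbps.
500 Mbps = 500.0 Mbps; 500.0 / 15.517 = 32.22 → 32 viewers.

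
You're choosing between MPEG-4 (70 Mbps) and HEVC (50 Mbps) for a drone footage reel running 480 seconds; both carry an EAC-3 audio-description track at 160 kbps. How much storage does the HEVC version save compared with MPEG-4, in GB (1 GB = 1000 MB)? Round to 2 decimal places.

Audio: 160 kbps = 0.160 Mbps.
MPEG-4: 70.160 Mbps × 480 s = 33676.8 Mb = 4.210 GB.
HEVC: 50.160 Mbps × 480 s = 24076.8 Mb = 3.010 GB.
Saving: 4.210 − 3.010 = 1.200 GB.

1.20 GB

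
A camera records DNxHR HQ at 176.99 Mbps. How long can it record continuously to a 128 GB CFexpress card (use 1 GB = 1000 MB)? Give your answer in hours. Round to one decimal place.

1.6 hours

Capacity: 128 GB = 1,024,000 Mb.
Recording time: 1,024,000 / 176.990 = 5,786 s ≈ 1.61 hours.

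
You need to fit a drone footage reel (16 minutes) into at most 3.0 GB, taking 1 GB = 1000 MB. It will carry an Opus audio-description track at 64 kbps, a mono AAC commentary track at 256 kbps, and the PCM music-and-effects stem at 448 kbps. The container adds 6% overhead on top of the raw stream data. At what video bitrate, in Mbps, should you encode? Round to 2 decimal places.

22.82 Mbps

Budget: 3.0 GB = 24000.0 Mb.
Stream payload after overhead: 24000.0 / 1.06 = 22641.5 Mb.
16 min = 960 s
Total bitrate budget: 22641.5 Mb / 960 s = 23.585 Mbps.
Audio total: 64 + 256 + 448 = 768 kbps = 0.768 Mbps.
Video: 23.585 − 0.768 = 22.817 Mbps.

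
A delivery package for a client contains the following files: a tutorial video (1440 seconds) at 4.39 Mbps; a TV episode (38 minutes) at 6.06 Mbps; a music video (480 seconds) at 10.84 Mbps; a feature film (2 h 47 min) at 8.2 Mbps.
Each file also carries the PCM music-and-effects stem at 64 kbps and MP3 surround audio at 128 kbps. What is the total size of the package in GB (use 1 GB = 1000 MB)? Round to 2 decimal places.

Audio total: 64 + 128 = 192 kbps = 0.192 Mbps.
tutorial video: 4.582 Mbps × 1440 s = 6598.1 Mb
TV episode: 6.252 Mbps × 2280 s = 14254.6 Mb
music video: 11.032 Mbps × 480 s = 5295.4 Mb
feature film: 8.392 Mbps × 10020 s = 84087.8 Mb
Total: 110235.8 Mb = 13779.5 MB.
= 13.78 GB.

13.78 GB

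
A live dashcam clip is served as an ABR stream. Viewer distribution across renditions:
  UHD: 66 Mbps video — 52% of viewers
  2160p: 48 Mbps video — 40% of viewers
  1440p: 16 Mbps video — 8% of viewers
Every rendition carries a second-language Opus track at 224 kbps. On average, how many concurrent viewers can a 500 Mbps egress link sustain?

9

Audio: 224 kbps = 0.224 Mbps.
Average per-viewer bitrate: 0.52×66.224 + 0.40×48.224 + 0.08×16.224 = 55.024 Mbps.
500 Mbps = 500.0 Mbps; 500.0 / 55.024 = 9.09 → 9.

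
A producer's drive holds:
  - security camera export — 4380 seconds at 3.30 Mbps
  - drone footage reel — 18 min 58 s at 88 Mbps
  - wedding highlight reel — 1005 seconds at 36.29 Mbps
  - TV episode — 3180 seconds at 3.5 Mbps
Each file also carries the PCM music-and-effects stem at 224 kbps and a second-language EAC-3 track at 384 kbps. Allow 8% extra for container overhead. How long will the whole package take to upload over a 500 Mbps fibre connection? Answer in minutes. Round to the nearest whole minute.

6 minutes

Audio total: 224 + 384 = 608 kbps = 0.608 Mbps.
security camera export: 3.908 Mbps × 4380 s × 1.08 = 18486.4 Mb
drone footage reel: 88.608 Mbps × 1138 s × 1.08 = 108902.8 Mb
wedding highlight reel: 36.898 Mbps × 1005 s × 1.08 = 40049.1 Mb
TV episode: 4.108 Mbps × 3180 s × 1.08 = 14108.5 Mb
Total: 181546.8 Mb = 22693.3 MB.
At 500 Mbps: 181546.8 / 500 = 363 s ≈ 6.05 minutes.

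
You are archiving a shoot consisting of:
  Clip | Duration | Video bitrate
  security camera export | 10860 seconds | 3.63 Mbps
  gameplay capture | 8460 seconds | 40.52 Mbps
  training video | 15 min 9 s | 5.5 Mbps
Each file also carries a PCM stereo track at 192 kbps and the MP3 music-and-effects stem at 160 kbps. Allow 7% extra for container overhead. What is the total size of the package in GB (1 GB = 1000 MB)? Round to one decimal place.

52.7 GB

Audio total: 192 + 160 = 352 kbps = 0.352 Mbps.
security camera export: 3.982 Mbps × 10860 s × 1.07 = 46271.6 Mb
gameplay capture: 40.872 Mbps × 8460 s × 1.07 = 369981.5 Mb
training video: 5.852 Mbps × 909 s × 1.07 = 5691.8 Mb
Total: 421945.0 Mb = 52743.1 MB.
= 52.74 GB.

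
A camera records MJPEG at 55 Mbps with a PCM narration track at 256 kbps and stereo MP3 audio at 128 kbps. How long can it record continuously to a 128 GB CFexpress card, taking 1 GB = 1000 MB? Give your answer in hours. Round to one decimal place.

Audio total: 256 + 128 = 384 kbps = 0.384 Mbps.
Total bitrate: 55 + 0.384 = 55.384 Mbps.
Capacity: 128 GB = 1,024,000 Mb.
Recording time: 1,024,000 / 55.384 = 18,489 s ≈ 5.14 hours.

5.1 hours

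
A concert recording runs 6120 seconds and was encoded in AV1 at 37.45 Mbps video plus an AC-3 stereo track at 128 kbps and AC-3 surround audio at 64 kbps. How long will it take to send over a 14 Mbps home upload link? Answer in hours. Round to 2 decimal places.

4.57 hours

Audio total: 128 + 64 = 192 kbps = 0.192 Mbps.
Total bitrate: 37.642 Mbps.
File: 37.642 Mbps × 6120 s = 230369.0 Mb.
At 14 Mbps: 230369.0 / 14 = 16454.9 s ≈ 4.57 hours.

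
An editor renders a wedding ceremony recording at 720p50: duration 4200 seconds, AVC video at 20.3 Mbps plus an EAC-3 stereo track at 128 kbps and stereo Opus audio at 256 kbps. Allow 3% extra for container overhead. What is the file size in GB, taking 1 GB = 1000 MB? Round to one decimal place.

11.2 GB

Audio total: 128 + 256 = 384 kbps = 0.384 Mbps.
Total bitrate: 20.3 + 0.384 = 20.684 Mbps.
Stream data: 20.684 Mbps × 4200 s = 86872.8 Mb.
With 3% container overhead: ×1.03.
89,479 Mb ÷ 8 = 11,185 MB → 11.18 GB.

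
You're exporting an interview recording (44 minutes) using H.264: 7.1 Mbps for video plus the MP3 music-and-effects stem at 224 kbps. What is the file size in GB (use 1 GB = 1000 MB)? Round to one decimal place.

2.4 GB

44 min = 2640 s
Audio: 224 kbps = 0.224 Mbps.
Total bitrate: 7.1 + 0.224 = 7.324 Mbps.
Stream data: 7.324 Mbps × 2640 s = 19335.4 Mb.
19,335 Mb ÷ 8 = 2,417 MB → 2.417 GB.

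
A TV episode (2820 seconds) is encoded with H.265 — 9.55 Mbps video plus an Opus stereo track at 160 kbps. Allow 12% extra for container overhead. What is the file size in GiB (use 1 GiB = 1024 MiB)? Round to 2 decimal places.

3.57 GiB

Audio: 160 kbps = 0.160 Mbps.
Total bitrate: 9.55 + 0.160 = 9.710 Mbps.
Stream data: 9.710 Mbps × 2820 s = 27382.2 Mb.
With 12% container overhead: ×1.12.
30,668 Mb = 3,833,508,000 bytes ÷ 1,073,741,824 = 3.570 GiB.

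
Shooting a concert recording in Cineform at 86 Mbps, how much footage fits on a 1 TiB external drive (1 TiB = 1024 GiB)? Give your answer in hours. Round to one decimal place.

Capacity: 1 TiB = 8,796,093 Mb.
Recording time: 8,796,093 / 86.000 = 102,280 s ≈ 28.4 hours.

28.4 hours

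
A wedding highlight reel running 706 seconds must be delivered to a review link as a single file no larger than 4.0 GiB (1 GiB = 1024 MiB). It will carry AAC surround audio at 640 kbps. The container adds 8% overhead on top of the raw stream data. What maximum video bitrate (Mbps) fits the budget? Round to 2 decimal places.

Budget: 4.0 GiB = 34359.7 Mb.
Stream payload after overhead: 34359.7 / 1.08 = 31814.6 Mb.
Total bitrate budget: 31814.6 Mb / 706 s = 45.063 Mbps.
Audio: 640 kbps = 0.640 Mbps.
Video: 45.063 − 0.640 = 44.423 Mbps.

44.42 Mbps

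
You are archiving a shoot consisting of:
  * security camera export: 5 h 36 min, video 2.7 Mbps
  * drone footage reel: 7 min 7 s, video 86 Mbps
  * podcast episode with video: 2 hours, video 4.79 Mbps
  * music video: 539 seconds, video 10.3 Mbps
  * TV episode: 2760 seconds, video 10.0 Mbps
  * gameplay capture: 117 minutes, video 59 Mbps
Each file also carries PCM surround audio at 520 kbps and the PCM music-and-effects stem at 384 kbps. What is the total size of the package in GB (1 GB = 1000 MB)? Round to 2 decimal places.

Audio total: 520 + 384 = 904 kbps = 0.904 Mbps.
security camera export: 3.604 Mbps × 20160 s = 72656.6 Mb
drone footage reel: 86.904 Mbps × 427 s = 37108.0 Mb
podcast episode with video: 5.694 Mbps × 7200 s = 40996.8 Mb
music video: 11.204 Mbps × 539 s = 6039.0 Mb
TV episode: 10.904 Mbps × 2760 s = 30095.0 Mb
gameplay capture: 59.904 Mbps × 7020 s = 420526.1 Mb
Total: 607421.5 Mb = 75927.7 MB.
= 75.93 GB.

75.93 GB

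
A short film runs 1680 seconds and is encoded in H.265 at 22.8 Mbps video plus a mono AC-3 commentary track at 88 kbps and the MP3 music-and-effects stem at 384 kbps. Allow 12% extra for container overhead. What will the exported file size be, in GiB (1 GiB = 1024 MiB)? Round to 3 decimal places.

5.098 GiB

Audio total: 88 + 384 = 472 kbps = 0.472 Mbps.
Total bitrate: 22.8 + 0.472 = 23.272 Mbps.
Stream data: 23.272 Mbps × 1680 s = 39097.0 Mb.
With 12% container overhead: ×1.12.
43,789 Mb = 5,473,574,400 bytes ÷ 1,073,741,824 = 5.098 GiB.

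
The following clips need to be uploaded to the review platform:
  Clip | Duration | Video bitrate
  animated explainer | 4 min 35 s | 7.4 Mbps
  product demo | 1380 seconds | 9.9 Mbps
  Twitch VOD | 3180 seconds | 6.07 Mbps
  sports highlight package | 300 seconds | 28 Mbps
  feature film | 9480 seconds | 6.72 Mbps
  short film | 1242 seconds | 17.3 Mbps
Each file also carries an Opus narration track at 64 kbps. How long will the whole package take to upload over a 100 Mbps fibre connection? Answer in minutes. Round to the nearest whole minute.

22 minutes

Audio: 64 kbps = 0.064 Mbps.
animated explainer: 7.464 Mbps × 275 s = 2052.6 Mb
product demo: 9.964 Mbps × 1380 s = 13750.3 Mb
Twitch VOD: 6.134 Mbps × 3180 s = 19506.1 Mb
sports highlight package: 28.064 Mbps × 300 s = 8419.2 Mb
feature film: 6.784 Mbps × 9480 s = 64312.3 Mb
short film: 17.364 Mbps × 1242 s = 21566.1 Mb
Total: 129606.6 Mb = 16200.8 MB.
At 100 Mbps: 129606.6 / 100 = 1296 s ≈ 21.6 minutes.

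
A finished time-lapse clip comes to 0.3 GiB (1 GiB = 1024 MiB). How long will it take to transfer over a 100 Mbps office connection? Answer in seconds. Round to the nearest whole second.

26 seconds

File: 0.3 GiB = 2577.0 Mb.
At 100 Mbps: 2577.0 / 100 = 25.8 s ≈ 25.8 seconds.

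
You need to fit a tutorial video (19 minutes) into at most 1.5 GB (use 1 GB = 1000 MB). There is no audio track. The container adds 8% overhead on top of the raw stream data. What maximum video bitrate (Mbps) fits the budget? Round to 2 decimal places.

9.75 Mbps

Budget: 1.5 GB = 12000.0 Mb.
Stream payload after overhead: 12000.0 / 1.08 = 11111.1 Mb.
19 min = 1140 s
Total bitrate budget: 11111.1 Mb / 1140 s = 9.747 Mbps.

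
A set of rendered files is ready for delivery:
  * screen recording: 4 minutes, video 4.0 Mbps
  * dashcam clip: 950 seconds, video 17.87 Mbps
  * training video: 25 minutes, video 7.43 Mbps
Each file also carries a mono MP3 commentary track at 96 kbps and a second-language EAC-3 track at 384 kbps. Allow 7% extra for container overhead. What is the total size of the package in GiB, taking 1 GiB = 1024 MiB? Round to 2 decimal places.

3.78 GiB

Audio total: 96 + 384 = 480 kbps = 0.480 Mbps.
screen recording: 4.480 Mbps × 240 s × 1.07 = 1150.5 Mb
dashcam clip: 18.350 Mbps × 950 s × 1.07 = 18652.8 Mb
training video: 7.910 Mbps × 1500 s × 1.07 = 12695.5 Mb
Total: 32498.8 Mb = 4062.3 MB.
= 3.783 GiB.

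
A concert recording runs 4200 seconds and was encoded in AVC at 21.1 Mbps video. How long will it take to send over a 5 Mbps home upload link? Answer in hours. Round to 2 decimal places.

4.92 hours

File: 21.100 Mbps × 4200 s = 88620.0 Mb.
At 5 Mbps: 88620.0 / 5 = 17724.0 s ≈ 4.92 hours.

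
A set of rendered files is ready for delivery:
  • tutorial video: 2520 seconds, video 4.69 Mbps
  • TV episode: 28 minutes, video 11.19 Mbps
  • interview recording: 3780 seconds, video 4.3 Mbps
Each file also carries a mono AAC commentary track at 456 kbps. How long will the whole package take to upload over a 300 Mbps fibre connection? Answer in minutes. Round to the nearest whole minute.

Audio: 456 kbps = 0.456 Mbps.
tutorial video: 5.146 Mbps × 2520 s = 12967.9 Mb
TV episode: 11.646 Mbps × 1680 s = 19565.3 Mb
interview recording: 4.756 Mbps × 3780 s = 17977.7 Mb
Total: 50510.9 Mb = 6313.9 MB.
At 300 Mbps: 50510.9 / 300 = 168 s ≈ 2.81 minutes.

3 minutes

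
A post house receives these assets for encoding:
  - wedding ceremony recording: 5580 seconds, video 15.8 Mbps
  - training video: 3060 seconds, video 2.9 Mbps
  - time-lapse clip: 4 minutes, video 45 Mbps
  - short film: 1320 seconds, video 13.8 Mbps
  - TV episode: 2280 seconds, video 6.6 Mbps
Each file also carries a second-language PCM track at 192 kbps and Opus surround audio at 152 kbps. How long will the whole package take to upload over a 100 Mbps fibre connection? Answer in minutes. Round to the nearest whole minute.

24 minutes

Audio total: 192 + 152 = 344 kbps = 0.344 Mbps.
wedding ceremony recording: 16.144 Mbps × 5580 s = 90083.5 Mb
training video: 3.244 Mbps × 3060 s = 9926.6 Mb
time-lapse clip: 45.344 Mbps × 240 s = 10882.6 Mb
short film: 14.144 Mbps × 1320 s = 18670.1 Mb
TV episode: 6.944 Mbps × 2280 s = 15832.3 Mb
Total: 145395.1 Mb = 18174.4 MB.
At 100 Mbps: 145395.1 / 100 = 1454 s ≈ 24.2 minutes.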